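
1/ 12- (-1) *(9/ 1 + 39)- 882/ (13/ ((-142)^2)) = -213408275/ 156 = -1368001.76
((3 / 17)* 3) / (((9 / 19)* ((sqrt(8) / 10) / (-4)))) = -190* sqrt(2) / 17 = -15.81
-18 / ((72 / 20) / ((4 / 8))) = -5 / 2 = -2.50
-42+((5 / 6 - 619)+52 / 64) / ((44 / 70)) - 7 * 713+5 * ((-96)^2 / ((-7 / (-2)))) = 52856939 / 7392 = 7150.56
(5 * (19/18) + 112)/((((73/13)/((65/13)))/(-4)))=-274430/657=-417.70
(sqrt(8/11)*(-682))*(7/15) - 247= -868*sqrt(22)/15 - 247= -518.42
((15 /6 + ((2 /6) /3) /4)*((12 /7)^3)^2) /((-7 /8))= -8626176 /117649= -73.32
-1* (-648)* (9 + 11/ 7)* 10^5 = 4795200000/ 7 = 685028571.43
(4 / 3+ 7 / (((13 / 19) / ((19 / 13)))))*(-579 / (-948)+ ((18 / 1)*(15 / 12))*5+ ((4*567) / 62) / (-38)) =172352117935 / 94364868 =1826.44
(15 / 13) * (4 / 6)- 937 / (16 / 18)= -109549 / 104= -1053.36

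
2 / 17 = 0.12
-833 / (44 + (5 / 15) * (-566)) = 357 / 62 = 5.76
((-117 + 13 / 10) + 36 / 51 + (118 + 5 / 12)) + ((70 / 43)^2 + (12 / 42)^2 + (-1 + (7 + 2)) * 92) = 742.15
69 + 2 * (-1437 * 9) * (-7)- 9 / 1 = 181122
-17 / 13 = -1.31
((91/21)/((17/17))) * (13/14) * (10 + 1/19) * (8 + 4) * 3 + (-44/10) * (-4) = 980074/665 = 1473.80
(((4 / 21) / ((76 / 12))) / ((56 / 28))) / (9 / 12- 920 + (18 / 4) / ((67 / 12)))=-536 / 32737019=-0.00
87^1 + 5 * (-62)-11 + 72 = -162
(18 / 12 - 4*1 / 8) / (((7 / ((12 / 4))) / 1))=3 / 7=0.43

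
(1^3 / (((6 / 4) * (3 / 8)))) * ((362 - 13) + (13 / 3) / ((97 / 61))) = 1637632 / 2619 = 625.29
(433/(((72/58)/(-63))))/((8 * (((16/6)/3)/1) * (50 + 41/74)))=-336441/5504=-61.13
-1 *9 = -9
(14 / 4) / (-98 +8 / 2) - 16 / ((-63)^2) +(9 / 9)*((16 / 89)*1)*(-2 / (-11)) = -6266885 / 730502388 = -0.01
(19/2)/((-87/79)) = -8.63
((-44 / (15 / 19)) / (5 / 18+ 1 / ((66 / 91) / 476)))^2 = 3044390976 / 422519500225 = 0.01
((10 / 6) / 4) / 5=1 / 12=0.08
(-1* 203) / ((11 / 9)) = -1827 / 11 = -166.09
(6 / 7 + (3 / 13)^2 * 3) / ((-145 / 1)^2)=1203 / 24872575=0.00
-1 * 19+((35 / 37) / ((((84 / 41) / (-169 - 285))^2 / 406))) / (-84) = -12560999041 / 55944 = -224528.08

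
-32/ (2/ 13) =-208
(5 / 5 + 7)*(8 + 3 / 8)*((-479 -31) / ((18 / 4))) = -22780 / 3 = -7593.33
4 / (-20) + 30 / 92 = 29 / 230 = 0.13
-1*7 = -7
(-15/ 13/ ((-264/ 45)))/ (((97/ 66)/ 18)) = 6075/ 2522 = 2.41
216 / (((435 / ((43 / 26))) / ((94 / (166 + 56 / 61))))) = 1479372 / 3198845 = 0.46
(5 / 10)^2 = 1 / 4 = 0.25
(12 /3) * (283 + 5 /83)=93976 /83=1132.24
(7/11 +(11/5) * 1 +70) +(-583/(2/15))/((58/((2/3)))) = 72023/3190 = 22.58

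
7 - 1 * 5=2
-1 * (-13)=13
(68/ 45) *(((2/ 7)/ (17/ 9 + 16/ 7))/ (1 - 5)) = -34/ 1315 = -0.03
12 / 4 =3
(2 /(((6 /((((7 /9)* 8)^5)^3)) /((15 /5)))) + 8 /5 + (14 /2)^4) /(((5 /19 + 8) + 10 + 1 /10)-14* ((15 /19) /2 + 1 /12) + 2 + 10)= 15868797261636934737696725023 /462980525703500718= 34275301833.75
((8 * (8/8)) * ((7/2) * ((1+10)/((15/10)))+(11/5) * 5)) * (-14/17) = -12320/51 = -241.57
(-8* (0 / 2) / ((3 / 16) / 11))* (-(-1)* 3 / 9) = 0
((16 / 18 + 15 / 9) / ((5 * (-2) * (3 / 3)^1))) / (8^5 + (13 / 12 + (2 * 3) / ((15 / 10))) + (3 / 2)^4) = -184 / 23600265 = -0.00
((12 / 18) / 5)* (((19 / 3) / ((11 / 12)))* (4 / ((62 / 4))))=1216 / 5115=0.24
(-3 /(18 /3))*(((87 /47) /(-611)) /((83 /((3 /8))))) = 261 /38136176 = 0.00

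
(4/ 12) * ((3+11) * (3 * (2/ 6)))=14/ 3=4.67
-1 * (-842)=842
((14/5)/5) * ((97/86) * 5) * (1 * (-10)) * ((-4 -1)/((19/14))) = 95060/817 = 116.35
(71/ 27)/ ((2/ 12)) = 142/ 9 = 15.78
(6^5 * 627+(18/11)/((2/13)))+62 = 53631871/11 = 4875624.64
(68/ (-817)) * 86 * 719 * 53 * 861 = -4462177272/ 19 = -234851435.37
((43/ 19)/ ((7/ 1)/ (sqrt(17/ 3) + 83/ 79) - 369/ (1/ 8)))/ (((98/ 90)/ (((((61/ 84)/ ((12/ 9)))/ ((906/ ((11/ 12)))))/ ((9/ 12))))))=-12133987626035/ 23468818215242928864 - 900357865* sqrt(51)/ 10058064949389826656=-0.00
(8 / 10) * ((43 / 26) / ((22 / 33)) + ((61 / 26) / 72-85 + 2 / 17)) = -2621311 / 39780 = -65.90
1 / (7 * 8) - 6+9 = 169 / 56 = 3.02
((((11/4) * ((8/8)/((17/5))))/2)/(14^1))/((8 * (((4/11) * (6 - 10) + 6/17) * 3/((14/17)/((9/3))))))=-0.00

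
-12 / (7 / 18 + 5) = -216 / 97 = -2.23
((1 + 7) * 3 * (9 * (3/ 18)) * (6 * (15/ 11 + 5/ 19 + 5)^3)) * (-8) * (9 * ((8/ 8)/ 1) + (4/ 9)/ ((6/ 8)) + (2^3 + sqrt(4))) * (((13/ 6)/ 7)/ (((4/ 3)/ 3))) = -438489891723000/ 63905303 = -6861557.20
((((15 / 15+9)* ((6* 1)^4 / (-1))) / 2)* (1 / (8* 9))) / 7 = -90 / 7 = -12.86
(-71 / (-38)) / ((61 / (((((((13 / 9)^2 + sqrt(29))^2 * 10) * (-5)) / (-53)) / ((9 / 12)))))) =2399800 * sqrt(29) / 14926761 + 1553693000 / 1209067641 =2.15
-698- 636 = -1334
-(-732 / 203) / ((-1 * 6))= -122 / 203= -0.60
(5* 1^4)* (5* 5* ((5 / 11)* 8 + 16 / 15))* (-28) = -543200 / 33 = -16460.61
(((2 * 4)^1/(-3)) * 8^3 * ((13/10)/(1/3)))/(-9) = 26624/45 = 591.64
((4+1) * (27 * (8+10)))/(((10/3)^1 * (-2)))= -729/2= -364.50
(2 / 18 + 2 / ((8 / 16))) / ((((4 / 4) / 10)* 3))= 370 / 27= 13.70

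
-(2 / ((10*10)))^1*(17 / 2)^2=-289 / 200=-1.44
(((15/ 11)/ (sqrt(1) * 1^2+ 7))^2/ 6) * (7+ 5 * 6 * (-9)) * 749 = -14774025/ 15488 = -953.90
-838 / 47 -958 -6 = -981.83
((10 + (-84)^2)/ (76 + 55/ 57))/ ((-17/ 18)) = -7249716/ 74579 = -97.21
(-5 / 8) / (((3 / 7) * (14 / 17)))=-85 / 48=-1.77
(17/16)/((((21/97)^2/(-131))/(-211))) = 626595.93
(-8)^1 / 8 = -1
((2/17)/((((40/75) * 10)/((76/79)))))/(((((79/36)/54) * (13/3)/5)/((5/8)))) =0.38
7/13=0.54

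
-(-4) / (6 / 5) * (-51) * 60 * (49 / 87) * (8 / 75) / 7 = -7616 / 87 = -87.54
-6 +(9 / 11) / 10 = -651 / 110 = -5.92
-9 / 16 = -0.56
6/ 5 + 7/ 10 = 19/ 10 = 1.90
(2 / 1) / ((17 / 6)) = 12 / 17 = 0.71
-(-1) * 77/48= 77/48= 1.60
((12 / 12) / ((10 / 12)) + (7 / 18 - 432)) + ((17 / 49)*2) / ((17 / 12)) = -1895953 / 4410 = -429.92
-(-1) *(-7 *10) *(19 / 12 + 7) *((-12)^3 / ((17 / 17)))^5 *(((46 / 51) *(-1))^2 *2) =4352871623512157061120 / 289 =15061839527723726855.09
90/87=1.03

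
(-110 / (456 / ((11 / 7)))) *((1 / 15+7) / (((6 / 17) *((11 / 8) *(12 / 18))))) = -9911 / 1197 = -8.28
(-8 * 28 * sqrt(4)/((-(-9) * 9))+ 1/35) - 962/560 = -163753/22680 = -7.22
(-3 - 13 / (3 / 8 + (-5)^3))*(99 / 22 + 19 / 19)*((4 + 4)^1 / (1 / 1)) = -127028 / 997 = -127.41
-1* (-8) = 8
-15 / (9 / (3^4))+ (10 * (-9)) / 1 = -225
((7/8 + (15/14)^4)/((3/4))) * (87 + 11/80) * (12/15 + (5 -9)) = -815.26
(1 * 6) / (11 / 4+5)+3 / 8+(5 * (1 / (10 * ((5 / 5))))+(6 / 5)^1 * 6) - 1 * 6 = 3533 / 1240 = 2.85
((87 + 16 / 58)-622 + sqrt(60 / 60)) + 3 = -15391 / 29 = -530.72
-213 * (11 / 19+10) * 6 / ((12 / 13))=-556569 / 38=-14646.55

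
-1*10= -10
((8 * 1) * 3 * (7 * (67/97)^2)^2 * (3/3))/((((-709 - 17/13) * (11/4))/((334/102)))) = -0.45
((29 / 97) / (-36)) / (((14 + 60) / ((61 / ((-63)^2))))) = -1769 / 1025621352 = -0.00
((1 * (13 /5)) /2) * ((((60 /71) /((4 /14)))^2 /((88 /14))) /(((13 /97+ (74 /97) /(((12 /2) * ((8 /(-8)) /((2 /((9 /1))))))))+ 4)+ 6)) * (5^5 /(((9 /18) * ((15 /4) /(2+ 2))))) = 250245450000 /209660231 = 1193.58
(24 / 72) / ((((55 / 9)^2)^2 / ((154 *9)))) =275562 / 831875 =0.33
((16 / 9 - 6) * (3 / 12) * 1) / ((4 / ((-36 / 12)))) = 19 / 24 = 0.79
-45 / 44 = -1.02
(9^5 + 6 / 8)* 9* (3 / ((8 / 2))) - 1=6377357 / 16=398584.81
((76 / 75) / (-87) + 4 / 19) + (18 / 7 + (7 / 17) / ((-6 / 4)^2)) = 4841146 / 1639225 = 2.95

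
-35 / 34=-1.03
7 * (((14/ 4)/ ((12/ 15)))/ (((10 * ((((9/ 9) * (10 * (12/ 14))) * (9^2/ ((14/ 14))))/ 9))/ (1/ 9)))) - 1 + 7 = 466903/ 77760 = 6.00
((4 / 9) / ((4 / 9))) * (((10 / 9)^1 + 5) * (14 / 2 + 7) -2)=752 / 9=83.56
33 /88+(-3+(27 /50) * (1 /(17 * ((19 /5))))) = -33807 /12920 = -2.62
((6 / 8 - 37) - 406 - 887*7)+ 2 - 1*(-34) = -26461 / 4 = -6615.25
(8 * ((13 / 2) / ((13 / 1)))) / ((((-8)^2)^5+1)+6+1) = 1 / 268435458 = 0.00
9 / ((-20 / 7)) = -63 / 20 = -3.15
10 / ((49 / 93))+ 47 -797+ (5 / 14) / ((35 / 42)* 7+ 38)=-9420555 / 12887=-731.01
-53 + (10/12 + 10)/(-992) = -315521/5952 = -53.01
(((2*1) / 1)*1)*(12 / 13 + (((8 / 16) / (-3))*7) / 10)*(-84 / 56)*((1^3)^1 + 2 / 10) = -1887 / 650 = -2.90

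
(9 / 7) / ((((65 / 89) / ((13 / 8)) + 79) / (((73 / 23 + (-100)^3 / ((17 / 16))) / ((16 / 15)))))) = -1473835029795 / 103217744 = -14278.89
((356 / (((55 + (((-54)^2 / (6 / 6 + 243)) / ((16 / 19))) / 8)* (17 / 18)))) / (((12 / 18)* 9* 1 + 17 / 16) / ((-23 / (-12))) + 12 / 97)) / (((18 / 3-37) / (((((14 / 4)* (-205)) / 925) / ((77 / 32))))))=97634757967872 / 5385865697671855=0.02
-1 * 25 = -25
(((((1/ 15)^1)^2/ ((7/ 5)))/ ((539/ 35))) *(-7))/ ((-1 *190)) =1/ 131670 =0.00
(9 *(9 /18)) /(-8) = -9 /16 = -0.56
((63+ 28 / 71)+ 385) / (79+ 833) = 2653 / 5396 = 0.49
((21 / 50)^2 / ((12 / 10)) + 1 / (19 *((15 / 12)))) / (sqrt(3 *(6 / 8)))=3593 / 28500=0.13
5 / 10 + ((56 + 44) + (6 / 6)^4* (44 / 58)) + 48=8657 / 58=149.26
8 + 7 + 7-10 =12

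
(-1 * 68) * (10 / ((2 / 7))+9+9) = -3604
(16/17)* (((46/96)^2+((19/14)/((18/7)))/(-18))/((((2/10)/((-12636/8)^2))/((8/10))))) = 511653753/272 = 1881079.97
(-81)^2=6561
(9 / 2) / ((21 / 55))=165 / 14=11.79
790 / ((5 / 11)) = 1738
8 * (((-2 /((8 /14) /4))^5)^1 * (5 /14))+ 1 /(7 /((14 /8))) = -6146559 /4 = -1536639.75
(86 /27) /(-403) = -86 /10881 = -0.01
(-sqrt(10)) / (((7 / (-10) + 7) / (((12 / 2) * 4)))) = -80 * sqrt(10) / 21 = -12.05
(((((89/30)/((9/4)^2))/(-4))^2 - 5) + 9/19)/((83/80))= -2021653664/465601365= -4.34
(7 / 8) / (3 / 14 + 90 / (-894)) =7301 / 948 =7.70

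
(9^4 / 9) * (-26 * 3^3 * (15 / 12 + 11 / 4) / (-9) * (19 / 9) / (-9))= -53352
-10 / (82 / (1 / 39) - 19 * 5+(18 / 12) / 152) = -608 / 188663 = -0.00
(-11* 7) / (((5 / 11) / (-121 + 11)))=18634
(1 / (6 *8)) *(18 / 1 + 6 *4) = 7 / 8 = 0.88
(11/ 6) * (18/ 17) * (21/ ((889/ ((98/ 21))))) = 462/ 2159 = 0.21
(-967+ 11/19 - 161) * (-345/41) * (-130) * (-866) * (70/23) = 2532154989000/779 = 3250519883.18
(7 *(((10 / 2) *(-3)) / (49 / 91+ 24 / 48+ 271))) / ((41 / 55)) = -13650 / 26363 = -0.52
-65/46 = -1.41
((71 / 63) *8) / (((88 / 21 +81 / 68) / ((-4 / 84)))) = -38624 / 484155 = -0.08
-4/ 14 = -2/ 7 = -0.29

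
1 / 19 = 0.05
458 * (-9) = -4122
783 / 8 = 97.88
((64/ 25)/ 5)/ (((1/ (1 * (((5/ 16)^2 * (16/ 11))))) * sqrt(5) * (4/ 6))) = 6 * sqrt(5)/ 275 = 0.05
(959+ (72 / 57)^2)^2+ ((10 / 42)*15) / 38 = 1683540780225 / 1824494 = 922743.94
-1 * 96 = -96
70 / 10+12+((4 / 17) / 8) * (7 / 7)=647 / 34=19.03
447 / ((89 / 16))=7152 / 89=80.36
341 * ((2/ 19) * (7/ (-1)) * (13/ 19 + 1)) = -152768/ 361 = -423.18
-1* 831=-831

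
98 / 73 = 1.34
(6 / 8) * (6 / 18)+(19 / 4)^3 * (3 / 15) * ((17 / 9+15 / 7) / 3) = 878653 / 30240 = 29.06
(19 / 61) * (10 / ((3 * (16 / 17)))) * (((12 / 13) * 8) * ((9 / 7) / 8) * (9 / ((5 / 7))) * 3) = 78489 / 1586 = 49.49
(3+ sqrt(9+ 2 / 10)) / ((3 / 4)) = 4+ 4* sqrt(230) / 15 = 8.04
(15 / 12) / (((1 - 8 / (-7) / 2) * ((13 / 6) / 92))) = 4830 / 143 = 33.78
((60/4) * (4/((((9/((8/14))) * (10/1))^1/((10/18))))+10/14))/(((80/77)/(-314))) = -3302.09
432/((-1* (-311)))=432/311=1.39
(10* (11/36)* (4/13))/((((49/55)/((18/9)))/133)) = 229900/819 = 280.71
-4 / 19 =-0.21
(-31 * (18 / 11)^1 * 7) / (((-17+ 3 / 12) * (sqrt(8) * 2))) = 1953 * sqrt(2) / 737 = 3.75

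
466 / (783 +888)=0.28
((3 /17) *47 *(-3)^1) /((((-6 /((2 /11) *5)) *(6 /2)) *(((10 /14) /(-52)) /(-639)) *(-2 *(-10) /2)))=5466006 /935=5846.00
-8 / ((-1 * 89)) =8 / 89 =0.09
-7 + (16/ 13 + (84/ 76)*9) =4.18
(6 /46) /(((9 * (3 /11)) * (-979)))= -1 /18423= -0.00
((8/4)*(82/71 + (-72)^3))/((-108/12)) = 53001052/639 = 82943.74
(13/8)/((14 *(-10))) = -13/1120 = -0.01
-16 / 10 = -8 / 5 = -1.60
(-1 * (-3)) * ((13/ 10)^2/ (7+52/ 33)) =16731/ 28300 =0.59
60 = 60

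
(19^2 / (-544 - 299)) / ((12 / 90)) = -1805 / 562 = -3.21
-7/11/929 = -7/10219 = -0.00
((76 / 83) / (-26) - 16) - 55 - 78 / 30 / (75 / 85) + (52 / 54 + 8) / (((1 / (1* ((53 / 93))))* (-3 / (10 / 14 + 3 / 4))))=-217559053211 / 2844837450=-76.48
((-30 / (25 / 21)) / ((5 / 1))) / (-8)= 63 / 100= 0.63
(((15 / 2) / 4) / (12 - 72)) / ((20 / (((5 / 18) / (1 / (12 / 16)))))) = -1 / 3072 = -0.00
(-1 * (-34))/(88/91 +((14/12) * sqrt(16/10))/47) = 13532599080/384490391 - 138946899 * sqrt(10)/384490391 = 34.05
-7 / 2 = -3.50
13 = 13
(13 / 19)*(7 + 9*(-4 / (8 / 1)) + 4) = 4.45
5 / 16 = 0.31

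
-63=-63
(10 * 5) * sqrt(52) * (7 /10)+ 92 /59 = 92 /59+ 70 * sqrt(13) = 253.95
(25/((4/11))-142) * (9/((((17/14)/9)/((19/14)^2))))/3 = -2855871/952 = -2999.86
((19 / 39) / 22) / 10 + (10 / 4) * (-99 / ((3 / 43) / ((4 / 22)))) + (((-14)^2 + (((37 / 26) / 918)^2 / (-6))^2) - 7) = -293016475739577242511161 / 642583111204322196480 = -456.00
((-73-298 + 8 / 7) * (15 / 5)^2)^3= -12650965739901 / 343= -36883282040.53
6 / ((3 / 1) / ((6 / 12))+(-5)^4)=6 / 631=0.01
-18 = -18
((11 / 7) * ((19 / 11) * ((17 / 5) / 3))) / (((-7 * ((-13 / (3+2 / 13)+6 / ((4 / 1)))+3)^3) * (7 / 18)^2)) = -19233921312 / 357640955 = -53.78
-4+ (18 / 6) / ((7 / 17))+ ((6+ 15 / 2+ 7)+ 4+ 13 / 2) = 240 / 7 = 34.29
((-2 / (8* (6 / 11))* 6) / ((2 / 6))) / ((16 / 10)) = -165 / 32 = -5.16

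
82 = 82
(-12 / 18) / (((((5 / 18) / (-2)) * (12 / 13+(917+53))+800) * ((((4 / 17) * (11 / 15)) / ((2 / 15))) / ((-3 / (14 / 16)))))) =31824 / 11984665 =0.00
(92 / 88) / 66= 0.02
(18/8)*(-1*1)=-9/4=-2.25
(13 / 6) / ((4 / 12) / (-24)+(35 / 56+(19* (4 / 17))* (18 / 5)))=3315 / 25559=0.13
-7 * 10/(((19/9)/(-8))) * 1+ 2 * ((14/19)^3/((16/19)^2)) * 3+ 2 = 82277/304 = 270.65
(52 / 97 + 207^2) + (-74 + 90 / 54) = 12448166 / 291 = 42777.20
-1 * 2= -2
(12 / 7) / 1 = 12 / 7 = 1.71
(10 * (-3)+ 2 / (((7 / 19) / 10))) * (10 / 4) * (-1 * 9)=-3825 / 7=-546.43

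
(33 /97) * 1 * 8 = 264 /97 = 2.72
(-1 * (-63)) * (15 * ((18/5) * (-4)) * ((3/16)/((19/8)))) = -1074.32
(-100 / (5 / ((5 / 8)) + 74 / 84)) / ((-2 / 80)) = 168000 / 373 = 450.40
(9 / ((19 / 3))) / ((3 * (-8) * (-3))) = 3 / 152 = 0.02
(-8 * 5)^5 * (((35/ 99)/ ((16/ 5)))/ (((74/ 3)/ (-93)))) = 17360000000/ 407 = 42653562.65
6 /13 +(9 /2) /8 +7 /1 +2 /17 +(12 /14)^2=1537957 /173264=8.88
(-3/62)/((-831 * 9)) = 1/154566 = 0.00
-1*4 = -4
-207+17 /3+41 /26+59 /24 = -20519 /104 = -197.30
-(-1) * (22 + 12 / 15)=114 / 5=22.80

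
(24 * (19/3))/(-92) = -38/23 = -1.65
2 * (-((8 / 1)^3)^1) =-1024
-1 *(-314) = 314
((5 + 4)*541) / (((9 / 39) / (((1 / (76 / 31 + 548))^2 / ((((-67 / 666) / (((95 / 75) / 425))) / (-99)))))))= 0.20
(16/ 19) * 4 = 64/ 19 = 3.37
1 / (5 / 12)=12 / 5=2.40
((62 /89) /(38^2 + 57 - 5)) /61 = 31 /4060892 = 0.00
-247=-247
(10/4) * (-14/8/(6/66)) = -48.12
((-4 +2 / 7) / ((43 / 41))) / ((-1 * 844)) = 533 / 127022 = 0.00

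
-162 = -162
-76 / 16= -19 / 4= -4.75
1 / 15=0.07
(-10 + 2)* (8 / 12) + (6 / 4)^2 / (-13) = -859 / 156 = -5.51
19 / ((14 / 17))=323 / 14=23.07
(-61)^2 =3721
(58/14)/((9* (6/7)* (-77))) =-29/4158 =-0.01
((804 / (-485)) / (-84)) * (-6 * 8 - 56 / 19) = -64856 / 64505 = -1.01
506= 506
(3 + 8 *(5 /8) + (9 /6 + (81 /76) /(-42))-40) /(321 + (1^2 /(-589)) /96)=-12082188 /127054361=-0.10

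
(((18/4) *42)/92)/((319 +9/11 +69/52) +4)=3861/611087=0.01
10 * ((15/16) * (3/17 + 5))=825/17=48.53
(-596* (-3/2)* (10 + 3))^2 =135070884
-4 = -4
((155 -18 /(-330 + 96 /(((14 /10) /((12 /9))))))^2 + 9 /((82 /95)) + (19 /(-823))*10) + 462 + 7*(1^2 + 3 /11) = 12696032311228199 /517582189850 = 24529.50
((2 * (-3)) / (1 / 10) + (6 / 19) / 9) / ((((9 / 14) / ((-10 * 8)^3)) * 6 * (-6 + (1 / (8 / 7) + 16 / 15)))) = -490004480000 / 249831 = -1961343.79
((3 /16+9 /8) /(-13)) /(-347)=21 /72176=0.00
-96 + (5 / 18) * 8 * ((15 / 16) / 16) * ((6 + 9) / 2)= -12163 / 128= -95.02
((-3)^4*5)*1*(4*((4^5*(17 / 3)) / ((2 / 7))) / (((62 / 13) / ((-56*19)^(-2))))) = 477360 / 78337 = 6.09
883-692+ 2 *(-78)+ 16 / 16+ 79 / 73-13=1758 / 73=24.08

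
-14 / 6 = -7 / 3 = -2.33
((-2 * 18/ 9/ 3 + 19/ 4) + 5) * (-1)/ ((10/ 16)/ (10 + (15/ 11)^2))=-57974/ 363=-159.71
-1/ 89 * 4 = -4/ 89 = -0.04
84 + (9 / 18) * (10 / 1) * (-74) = -286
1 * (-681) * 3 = -2043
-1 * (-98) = 98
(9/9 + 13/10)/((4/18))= 10.35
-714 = -714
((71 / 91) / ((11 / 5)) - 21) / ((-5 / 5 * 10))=10333 / 5005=2.06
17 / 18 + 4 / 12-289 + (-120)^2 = 254021 / 18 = 14112.28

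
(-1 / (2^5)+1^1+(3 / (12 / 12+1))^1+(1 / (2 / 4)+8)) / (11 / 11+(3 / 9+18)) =0.64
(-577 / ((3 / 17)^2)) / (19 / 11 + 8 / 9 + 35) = -1834283 / 3724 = -492.56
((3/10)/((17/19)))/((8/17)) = 57/80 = 0.71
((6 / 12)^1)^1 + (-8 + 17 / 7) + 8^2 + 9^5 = 827511 / 14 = 59107.93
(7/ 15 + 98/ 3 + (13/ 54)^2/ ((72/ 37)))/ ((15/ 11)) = 382946443/ 15746400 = 24.32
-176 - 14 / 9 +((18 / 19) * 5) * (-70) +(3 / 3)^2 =-86891 / 171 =-508.13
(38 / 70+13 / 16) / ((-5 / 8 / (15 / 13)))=-2277 / 910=-2.50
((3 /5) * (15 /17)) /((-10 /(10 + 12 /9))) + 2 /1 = 1.40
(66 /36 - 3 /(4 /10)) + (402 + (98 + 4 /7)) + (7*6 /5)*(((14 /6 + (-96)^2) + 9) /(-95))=-3201833 /9975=-320.99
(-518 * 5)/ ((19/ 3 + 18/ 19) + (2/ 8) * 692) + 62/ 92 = -115579/ 8441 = -13.69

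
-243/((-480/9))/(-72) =-81/1280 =-0.06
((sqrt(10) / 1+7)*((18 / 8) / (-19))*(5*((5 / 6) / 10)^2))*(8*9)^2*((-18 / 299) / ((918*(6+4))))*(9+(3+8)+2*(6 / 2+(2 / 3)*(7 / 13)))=4689*sqrt(10) / 1255501+32823 / 1255501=0.04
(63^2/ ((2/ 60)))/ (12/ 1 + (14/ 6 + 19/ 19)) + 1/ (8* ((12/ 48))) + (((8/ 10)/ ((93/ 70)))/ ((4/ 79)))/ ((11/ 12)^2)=1342423031/ 172546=7780.09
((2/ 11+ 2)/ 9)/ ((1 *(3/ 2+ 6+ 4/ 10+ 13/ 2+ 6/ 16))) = 320/ 19503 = 0.02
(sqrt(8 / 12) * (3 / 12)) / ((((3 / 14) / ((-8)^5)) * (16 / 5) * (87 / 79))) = -2831360 * sqrt(6) / 783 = -8857.46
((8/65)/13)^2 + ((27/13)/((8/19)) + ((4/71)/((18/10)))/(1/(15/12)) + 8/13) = 20394144443/3650095800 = 5.59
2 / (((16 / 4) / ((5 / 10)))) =1 / 4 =0.25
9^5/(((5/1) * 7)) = 59049/35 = 1687.11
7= 7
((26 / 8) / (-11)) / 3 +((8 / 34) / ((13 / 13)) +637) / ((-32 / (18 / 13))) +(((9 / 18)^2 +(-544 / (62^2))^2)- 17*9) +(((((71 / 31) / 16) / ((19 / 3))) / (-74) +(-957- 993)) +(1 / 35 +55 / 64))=-22585865069614003519 / 10606115011652160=-2129.51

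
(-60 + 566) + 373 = 879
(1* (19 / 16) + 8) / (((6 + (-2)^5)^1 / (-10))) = 3.53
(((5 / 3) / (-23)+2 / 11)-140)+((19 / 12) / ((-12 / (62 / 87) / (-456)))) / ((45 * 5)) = -2075583452 / 14857425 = -139.70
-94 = -94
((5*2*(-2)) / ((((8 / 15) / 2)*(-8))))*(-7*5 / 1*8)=-2625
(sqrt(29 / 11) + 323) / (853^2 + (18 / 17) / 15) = 85 * sqrt(319) / 680314481 + 27455 / 61846771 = 0.00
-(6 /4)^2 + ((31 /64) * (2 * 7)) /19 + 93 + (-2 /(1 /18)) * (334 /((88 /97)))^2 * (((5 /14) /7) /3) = -298816240043 /3604832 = -82893.25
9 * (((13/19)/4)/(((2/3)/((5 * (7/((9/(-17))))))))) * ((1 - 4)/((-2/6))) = -208845/152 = -1373.98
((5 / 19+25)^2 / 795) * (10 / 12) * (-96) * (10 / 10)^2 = -1228800 / 19133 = -64.22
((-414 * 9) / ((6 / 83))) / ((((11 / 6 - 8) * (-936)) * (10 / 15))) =-51543 / 3848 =-13.39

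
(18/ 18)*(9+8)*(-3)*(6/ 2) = -153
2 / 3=0.67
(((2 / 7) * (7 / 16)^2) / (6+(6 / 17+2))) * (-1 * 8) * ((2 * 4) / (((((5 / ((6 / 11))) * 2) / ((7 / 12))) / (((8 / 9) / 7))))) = -119 / 70290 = -0.00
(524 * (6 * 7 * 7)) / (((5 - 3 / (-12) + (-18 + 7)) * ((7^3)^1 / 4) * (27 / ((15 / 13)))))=-83840 / 6279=-13.35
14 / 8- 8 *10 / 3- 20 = -539 / 12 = -44.92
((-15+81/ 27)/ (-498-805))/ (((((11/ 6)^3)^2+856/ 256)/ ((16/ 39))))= 2985984/ 32651057413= 0.00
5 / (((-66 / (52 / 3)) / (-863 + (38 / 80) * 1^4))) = 1132.61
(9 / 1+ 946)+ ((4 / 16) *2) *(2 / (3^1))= 2866 / 3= 955.33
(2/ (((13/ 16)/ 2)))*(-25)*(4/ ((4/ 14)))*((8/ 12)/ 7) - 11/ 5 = -32429/ 195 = -166.30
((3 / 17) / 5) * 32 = 96 / 85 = 1.13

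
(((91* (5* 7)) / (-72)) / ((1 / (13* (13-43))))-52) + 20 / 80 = 51601 / 3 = 17200.33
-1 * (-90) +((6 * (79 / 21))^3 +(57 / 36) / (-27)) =1287952451 / 111132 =11589.39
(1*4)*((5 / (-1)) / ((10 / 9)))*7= -126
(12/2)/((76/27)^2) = 2187/2888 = 0.76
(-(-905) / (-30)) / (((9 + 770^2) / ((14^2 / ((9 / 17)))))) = -17738 / 941679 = -0.02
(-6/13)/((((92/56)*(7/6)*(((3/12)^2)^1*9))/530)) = -67840/299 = -226.89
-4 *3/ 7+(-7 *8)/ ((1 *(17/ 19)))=-7652/ 119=-64.30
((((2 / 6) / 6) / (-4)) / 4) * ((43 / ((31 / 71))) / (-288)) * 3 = 3053 / 857088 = 0.00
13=13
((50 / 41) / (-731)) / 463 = -50 / 13876573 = -0.00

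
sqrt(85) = 9.22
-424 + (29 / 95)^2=-3825759 / 9025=-423.91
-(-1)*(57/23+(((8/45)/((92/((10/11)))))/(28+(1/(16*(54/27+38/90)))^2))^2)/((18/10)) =465978333635327781503075/338447420734446539818929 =1.38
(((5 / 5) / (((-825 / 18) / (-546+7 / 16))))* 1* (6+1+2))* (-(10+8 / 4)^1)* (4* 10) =-2828196 / 55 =-51421.75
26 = 26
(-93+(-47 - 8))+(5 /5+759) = 612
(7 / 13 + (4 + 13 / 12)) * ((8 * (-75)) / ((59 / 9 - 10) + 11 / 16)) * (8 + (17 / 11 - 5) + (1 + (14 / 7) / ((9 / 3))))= 431484000 / 56771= 7600.43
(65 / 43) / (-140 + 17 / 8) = -520 / 47429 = -0.01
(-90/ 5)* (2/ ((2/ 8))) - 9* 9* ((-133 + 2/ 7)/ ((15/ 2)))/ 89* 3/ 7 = -2989422/ 21805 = -137.10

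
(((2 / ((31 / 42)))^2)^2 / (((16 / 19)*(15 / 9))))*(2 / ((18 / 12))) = 236488896 / 4617605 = 51.21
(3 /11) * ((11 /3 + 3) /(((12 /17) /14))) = 1190 /33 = 36.06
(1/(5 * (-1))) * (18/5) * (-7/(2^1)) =63/25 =2.52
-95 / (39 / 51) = -1615 / 13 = -124.23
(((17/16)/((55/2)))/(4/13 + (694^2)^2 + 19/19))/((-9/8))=-221/1492747776860175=-0.00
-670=-670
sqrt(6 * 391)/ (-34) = -sqrt(2346)/ 34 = -1.42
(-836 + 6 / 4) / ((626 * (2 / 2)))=-1669 / 1252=-1.33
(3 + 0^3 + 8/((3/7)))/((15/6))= 26/3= 8.67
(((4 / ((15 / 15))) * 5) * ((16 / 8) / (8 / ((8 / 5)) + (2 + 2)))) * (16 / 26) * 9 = 320 / 13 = 24.62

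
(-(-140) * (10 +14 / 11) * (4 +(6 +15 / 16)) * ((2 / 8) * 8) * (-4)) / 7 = -217000 / 11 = -19727.27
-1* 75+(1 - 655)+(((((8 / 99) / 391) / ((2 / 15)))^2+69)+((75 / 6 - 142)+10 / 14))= -1838520451987 / 2330823726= -788.79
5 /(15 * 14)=1 /42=0.02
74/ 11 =6.73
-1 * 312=-312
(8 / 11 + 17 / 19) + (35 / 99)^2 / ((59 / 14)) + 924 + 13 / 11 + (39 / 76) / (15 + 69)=1140508701623 / 1230535152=926.84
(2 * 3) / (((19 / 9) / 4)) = 11.37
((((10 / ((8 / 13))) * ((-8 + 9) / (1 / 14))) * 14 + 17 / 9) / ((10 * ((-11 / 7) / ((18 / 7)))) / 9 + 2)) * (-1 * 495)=-127778310 / 107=-1194189.81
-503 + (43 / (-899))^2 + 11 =-397633043 / 808201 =-492.00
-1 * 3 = -3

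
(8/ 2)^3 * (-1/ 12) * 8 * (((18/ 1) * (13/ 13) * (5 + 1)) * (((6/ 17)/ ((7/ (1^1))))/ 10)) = -13824/ 595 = -23.23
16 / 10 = 8 / 5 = 1.60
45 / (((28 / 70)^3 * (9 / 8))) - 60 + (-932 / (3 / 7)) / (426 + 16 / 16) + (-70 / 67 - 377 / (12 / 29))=-5758109 / 16348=-352.22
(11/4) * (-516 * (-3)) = 4257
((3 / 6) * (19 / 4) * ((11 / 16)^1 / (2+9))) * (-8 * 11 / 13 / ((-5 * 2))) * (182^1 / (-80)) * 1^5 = -1463 / 6400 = -0.23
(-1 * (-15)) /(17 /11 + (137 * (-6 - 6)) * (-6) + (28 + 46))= 11 /7289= 0.00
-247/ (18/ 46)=-5681/ 9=-631.22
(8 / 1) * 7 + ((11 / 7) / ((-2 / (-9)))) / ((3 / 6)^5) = 1976 / 7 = 282.29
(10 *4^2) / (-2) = -80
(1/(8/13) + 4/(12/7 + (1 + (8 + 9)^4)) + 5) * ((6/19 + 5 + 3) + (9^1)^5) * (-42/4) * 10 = -1825464772606545/44434616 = -41082042.27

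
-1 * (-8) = 8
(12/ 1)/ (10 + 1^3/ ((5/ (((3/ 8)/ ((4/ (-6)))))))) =960/ 791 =1.21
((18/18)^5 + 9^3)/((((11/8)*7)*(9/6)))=11680/231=50.56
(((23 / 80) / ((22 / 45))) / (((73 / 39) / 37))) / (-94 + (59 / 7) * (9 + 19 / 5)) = 387205 / 462528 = 0.84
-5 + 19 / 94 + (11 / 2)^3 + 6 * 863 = 2007681 / 376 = 5339.58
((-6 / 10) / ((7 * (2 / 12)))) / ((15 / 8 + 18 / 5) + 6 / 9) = -432 / 5159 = -0.08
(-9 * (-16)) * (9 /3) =432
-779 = -779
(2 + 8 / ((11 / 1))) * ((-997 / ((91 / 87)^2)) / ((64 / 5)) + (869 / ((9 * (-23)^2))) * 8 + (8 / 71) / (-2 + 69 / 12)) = -190.10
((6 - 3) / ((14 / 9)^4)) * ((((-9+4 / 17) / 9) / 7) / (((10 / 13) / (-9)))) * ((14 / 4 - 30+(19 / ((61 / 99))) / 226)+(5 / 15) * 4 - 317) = -285.25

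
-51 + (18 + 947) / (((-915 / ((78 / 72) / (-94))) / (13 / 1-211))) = -612467 / 11468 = -53.41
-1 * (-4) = 4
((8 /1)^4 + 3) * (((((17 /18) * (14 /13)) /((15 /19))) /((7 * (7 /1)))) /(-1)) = -1323977 /12285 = -107.77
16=16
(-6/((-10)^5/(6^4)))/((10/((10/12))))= 81/12500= 0.01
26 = 26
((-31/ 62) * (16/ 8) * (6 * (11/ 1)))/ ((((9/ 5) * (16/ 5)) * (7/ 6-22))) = 11/ 20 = 0.55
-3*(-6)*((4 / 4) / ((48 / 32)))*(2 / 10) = 2.40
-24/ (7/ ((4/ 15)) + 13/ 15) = -1440/ 1627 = -0.89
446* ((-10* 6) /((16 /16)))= -26760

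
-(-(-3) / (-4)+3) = -9 / 4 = -2.25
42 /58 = 21 /29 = 0.72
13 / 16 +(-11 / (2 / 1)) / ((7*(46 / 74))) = -1163 / 2576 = -0.45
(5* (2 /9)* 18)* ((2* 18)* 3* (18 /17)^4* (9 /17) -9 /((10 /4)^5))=1273822724736 /887410625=1435.44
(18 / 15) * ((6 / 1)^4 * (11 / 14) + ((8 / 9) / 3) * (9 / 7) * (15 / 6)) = 42808 / 35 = 1223.09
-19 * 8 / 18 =-76 / 9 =-8.44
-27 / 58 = -0.47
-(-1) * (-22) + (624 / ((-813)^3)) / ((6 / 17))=-11822093302 / 537367797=-22.00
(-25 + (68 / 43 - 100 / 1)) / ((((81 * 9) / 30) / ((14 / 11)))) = -247660 / 38313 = -6.46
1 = 1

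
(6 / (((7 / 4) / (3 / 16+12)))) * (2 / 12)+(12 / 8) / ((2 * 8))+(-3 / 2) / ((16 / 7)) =717 / 112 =6.40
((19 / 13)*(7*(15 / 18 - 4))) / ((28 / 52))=-361 / 6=-60.17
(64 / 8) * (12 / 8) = 12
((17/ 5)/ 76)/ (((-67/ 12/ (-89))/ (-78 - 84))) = -735318/ 6365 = -115.53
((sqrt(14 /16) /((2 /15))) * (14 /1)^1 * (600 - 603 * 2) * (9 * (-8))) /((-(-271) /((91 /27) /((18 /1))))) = 643370 * sqrt(14) /813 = 2960.97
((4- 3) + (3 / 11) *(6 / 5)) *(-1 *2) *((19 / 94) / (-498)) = 1387 / 1287330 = 0.00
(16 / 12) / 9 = 4 / 27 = 0.15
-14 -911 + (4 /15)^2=-208109 /225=-924.93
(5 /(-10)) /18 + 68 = 2447 /36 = 67.97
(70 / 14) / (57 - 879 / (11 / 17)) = -55 / 14316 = -0.00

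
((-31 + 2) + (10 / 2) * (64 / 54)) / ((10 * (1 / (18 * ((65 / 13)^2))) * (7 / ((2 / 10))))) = -89 / 3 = -29.67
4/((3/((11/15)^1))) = 44/45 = 0.98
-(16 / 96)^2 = -1 / 36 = -0.03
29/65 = 0.45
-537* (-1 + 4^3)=-33831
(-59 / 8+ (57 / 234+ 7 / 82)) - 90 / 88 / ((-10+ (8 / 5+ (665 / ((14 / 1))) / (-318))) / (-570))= -75.23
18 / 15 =6 / 5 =1.20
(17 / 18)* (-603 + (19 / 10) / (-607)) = -62223893 / 109260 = -569.50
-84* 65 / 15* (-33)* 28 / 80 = 21021 / 5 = 4204.20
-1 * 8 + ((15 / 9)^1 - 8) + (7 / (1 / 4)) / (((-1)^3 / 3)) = -295 / 3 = -98.33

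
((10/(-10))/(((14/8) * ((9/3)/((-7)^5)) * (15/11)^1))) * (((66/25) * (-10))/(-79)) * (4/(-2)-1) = -4648336/1975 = -2353.59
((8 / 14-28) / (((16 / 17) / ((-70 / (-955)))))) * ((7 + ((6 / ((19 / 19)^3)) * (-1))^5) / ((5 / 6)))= 19914.67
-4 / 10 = -2 / 5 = -0.40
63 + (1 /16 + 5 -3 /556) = 151359 /2224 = 68.06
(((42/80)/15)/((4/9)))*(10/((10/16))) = 63/50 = 1.26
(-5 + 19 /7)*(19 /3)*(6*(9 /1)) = -5472 /7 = -781.71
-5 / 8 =-0.62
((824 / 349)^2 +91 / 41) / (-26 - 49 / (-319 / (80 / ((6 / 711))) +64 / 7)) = -23527786796709 / 94724684227982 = -0.25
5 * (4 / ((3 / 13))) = 260 / 3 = 86.67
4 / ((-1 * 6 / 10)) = -20 / 3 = -6.67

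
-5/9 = -0.56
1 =1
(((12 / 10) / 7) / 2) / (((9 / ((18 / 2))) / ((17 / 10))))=51 / 350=0.15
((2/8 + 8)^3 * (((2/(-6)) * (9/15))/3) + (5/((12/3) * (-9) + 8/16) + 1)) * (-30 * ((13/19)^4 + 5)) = 847815696261/148044656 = 5726.76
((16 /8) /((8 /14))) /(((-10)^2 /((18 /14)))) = 9 /200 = 0.04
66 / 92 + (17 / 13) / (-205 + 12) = 82015 / 115414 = 0.71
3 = 3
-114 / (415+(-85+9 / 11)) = -418 / 1213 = -0.34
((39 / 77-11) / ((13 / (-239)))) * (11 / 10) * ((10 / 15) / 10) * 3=96556 / 2275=42.44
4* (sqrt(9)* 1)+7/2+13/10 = 84/5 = 16.80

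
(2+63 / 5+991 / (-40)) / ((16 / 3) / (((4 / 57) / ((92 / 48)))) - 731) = 1221 / 70240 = 0.02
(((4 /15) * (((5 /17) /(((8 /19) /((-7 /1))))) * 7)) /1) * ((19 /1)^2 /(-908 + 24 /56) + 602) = -1186087483 /216002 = -5491.09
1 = 1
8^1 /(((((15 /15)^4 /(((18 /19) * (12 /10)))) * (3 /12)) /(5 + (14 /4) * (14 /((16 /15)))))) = 35208 /19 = 1853.05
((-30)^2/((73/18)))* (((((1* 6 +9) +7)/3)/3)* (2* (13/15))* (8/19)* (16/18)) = 1464320/4161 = 351.92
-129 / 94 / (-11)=0.12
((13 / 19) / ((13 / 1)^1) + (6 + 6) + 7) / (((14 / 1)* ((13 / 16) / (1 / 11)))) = 2896 / 19019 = 0.15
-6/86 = -3/43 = -0.07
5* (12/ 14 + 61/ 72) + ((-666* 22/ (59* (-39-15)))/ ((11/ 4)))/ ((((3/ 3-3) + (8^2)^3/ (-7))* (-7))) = 3690677651/ 433085016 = 8.52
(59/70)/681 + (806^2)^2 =20118023872084379/47670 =422026932496.00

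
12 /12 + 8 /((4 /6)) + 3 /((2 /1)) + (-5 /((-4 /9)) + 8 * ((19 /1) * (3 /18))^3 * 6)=55799 /36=1549.97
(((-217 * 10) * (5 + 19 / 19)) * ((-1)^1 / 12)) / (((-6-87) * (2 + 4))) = -35 / 18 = -1.94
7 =7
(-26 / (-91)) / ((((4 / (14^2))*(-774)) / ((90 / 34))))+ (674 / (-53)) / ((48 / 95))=-25.22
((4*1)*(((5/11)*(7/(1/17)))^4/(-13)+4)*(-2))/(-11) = -1002663514344/2093663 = -478903.97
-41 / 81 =-0.51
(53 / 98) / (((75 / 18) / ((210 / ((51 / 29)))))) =9222 / 595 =15.50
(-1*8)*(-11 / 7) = 88 / 7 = 12.57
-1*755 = -755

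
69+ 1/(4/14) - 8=129/2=64.50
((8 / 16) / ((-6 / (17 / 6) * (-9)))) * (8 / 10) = 17 / 810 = 0.02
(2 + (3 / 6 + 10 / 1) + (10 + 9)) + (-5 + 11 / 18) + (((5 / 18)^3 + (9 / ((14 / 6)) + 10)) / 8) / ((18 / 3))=53692211 / 1959552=27.40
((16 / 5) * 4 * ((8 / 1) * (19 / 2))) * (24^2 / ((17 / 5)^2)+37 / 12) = 223127488 / 4335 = 51471.16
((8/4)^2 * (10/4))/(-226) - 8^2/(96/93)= -7011/113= -62.04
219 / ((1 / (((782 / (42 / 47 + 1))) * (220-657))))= -3517468062 / 89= -39522113.06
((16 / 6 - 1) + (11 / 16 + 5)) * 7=51.48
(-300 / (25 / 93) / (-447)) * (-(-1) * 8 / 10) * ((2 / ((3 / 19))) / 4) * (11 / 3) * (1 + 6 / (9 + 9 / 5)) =725648 / 20115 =36.07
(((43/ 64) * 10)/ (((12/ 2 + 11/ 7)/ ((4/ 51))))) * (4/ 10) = 301/ 10812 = 0.03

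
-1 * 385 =-385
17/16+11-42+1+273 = 3905/16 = 244.06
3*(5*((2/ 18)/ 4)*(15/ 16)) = 25/ 64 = 0.39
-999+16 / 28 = -6989 / 7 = -998.43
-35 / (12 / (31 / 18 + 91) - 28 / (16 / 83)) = 0.24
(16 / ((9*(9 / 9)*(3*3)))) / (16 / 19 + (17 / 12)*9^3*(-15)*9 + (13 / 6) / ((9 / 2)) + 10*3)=-1216 / 858084387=-0.00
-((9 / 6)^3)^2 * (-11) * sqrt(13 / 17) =8019 * sqrt(221) / 1088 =109.57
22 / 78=11 / 39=0.28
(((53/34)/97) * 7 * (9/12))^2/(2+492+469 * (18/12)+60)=0.00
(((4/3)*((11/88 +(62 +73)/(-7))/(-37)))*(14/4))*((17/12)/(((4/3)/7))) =3451/192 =17.97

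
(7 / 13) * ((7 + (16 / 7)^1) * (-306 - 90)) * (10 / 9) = -2200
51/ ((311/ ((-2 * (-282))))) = 28764/ 311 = 92.49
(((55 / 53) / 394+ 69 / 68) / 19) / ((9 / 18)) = 722299 / 6744886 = 0.11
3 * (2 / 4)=1.50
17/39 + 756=29501/39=756.44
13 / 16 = 0.81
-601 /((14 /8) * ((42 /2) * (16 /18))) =-1803 /98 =-18.40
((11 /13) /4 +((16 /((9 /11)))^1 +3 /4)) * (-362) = -868981 /117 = -7427.19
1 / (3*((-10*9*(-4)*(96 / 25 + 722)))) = 5 / 3919536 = 0.00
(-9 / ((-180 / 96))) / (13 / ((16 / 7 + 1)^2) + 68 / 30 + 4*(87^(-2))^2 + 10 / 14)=2545727819796 / 2219615440627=1.15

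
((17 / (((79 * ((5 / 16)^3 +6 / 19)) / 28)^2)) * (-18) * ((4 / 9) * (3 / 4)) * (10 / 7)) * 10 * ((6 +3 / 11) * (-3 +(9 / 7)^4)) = 2560.00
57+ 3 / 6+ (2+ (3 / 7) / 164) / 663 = 43766929 / 761124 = 57.50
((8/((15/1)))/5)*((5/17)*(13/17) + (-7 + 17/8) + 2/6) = -29941/65025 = -0.46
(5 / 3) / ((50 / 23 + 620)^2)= 529 / 122865660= 0.00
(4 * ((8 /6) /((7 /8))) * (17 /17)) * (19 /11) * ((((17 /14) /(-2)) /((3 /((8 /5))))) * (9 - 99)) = 165376 /539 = 306.82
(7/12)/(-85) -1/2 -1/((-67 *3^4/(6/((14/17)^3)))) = -26628247/52741395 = -0.50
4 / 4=1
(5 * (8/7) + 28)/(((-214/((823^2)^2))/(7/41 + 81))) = -180162610402737664/30709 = -5866769038481.80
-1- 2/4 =-3/2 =-1.50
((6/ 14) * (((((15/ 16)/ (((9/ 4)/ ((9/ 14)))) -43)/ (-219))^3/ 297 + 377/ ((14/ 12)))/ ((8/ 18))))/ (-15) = -35406048889969909/ 1704387721107456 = -20.77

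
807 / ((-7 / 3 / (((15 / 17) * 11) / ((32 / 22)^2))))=-48335265 / 30464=-1586.64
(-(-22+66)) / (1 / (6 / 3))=-88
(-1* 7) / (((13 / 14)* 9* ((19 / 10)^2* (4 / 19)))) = -2450 / 2223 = -1.10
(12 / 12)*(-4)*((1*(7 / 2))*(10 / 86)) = -70 / 43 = -1.63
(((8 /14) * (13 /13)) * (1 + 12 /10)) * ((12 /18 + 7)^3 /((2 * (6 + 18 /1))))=133837 /11340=11.80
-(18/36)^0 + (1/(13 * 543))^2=-49829480/49829481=-1.00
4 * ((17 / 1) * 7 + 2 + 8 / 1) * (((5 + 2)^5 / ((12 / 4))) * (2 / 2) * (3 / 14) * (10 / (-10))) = -619458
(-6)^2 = 36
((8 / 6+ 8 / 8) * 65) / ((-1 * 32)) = -455 / 96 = -4.74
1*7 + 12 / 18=7.67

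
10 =10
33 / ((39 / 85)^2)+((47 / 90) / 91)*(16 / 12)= 25035847 / 159705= 156.76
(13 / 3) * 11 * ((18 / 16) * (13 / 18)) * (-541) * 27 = -9051471 / 16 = -565716.94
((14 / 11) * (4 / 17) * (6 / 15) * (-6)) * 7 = -4704 / 935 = -5.03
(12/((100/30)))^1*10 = 36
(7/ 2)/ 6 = 7/ 12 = 0.58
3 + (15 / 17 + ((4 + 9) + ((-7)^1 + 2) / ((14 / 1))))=3933 / 238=16.53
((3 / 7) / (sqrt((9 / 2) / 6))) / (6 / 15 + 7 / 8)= 80 * sqrt(3) / 357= 0.39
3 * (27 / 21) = 27 / 7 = 3.86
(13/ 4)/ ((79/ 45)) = 1.85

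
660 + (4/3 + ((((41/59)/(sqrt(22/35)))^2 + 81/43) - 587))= 760543939/9879078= 76.99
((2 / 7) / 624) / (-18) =-1 / 39312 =-0.00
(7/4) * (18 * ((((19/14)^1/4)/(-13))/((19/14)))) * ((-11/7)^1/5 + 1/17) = 171/1105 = 0.15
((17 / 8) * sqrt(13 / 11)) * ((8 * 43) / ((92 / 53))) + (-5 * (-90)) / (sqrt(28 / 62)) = 38743 * sqrt(143) / 1012 + 225 * sqrt(434) / 7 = 1127.43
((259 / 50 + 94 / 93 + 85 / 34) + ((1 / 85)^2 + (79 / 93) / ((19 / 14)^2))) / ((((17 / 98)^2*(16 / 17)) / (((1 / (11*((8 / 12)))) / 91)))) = 761452195721 / 1572467553800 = 0.48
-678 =-678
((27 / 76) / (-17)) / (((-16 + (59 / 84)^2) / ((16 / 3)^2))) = 1354752 / 35341045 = 0.04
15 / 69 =5 / 23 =0.22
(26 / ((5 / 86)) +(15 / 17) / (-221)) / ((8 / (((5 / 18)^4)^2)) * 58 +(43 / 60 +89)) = 7875540937500 / 230527870804899551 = 0.00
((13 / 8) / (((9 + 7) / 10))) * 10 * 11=3575 / 32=111.72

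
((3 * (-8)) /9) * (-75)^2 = -15000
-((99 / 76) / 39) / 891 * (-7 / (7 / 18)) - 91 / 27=-44945 / 13338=-3.37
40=40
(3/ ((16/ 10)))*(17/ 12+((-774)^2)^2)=21533523226645/ 32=672922600832.66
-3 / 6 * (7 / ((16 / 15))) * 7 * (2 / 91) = -105 / 208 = -0.50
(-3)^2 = 9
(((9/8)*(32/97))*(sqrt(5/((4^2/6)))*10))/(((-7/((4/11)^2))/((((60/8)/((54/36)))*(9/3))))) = -21600*sqrt(30)/82159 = -1.44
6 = 6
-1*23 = -23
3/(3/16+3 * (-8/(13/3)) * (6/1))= -208/2291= -0.09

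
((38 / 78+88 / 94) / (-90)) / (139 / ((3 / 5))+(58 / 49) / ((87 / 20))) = -127841 / 1874884050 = -0.00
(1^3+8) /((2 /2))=9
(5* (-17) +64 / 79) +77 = -568 / 79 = -7.19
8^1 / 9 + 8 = 80 / 9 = 8.89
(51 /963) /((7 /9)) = 51 /749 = 0.07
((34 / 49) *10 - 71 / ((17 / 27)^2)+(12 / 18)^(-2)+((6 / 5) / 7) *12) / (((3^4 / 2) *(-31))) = 47538751 / 355582710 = 0.13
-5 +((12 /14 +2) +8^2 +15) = 76.86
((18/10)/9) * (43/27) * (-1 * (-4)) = 172/135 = 1.27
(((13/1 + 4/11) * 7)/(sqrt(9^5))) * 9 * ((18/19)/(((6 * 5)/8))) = 2744/3135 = 0.88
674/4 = 337/2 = 168.50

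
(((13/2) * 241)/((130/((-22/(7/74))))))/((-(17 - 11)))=98087/210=467.08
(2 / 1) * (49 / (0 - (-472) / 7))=343 / 236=1.45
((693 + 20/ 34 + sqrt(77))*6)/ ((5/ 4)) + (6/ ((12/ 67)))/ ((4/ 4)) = 24*sqrt(77)/ 5 + 571663/ 170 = 3404.84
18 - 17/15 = 253/15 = 16.87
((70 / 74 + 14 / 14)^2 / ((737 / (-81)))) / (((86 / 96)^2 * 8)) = -120932352 / 1865554097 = -0.06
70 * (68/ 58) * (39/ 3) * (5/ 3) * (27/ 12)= 116025/ 29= 4000.86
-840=-840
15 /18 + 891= 5351 /6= 891.83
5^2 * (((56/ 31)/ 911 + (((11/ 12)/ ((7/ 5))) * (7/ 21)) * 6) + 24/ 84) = 47362475/ 1186122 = 39.93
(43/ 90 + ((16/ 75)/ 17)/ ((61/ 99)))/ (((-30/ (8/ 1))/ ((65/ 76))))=-0.11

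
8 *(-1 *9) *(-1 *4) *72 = 20736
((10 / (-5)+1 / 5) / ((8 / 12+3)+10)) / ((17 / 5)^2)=-135 / 11849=-0.01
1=1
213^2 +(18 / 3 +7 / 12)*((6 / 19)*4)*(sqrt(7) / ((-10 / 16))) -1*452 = 44917 -1264*sqrt(7) / 95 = 44881.80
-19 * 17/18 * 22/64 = -3553/576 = -6.17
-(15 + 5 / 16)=-245 / 16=-15.31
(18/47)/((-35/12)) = -216/1645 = -0.13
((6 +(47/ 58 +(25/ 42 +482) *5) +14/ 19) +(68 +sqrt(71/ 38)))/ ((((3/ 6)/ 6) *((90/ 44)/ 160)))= 1408 *sqrt(2698)/ 57 +81085886464/ 34713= 2337177.01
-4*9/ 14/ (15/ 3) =-18/ 35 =-0.51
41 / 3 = 13.67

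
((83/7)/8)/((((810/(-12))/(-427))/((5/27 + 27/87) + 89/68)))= 486407473/28751760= 16.92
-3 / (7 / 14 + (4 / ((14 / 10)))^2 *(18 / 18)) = -98 / 283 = -0.35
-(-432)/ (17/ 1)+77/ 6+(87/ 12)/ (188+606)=6196267/ 161976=38.25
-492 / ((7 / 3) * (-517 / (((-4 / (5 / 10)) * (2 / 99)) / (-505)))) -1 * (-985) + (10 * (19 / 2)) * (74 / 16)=229079916267 / 160828360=1424.38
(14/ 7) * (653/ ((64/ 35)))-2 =22791/ 32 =712.22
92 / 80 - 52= -1017 / 20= -50.85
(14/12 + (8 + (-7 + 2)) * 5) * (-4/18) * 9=-97/3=-32.33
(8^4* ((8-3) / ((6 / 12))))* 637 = 26091520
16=16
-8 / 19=-0.42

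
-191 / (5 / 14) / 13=-41.14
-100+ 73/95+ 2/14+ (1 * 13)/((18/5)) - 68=-1956827/11970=-163.48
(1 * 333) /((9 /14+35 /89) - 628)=-138306 /260399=-0.53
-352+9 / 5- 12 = -1811 / 5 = -362.20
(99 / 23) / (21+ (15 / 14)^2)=6468 / 33281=0.19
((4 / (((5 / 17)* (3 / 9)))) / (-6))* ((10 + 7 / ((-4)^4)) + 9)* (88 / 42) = -910877 / 3360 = -271.09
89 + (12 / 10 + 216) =306.20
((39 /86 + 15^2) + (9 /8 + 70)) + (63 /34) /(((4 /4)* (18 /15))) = 1743421 /5848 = 298.12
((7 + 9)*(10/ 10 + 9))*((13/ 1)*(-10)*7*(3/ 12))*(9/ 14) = -23400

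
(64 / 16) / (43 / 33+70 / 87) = 3828 / 2017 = 1.90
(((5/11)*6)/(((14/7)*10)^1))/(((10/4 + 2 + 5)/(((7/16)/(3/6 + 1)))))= 7/1672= 0.00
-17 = -17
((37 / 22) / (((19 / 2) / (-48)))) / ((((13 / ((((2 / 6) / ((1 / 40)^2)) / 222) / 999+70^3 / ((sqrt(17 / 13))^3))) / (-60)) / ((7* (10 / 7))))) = 89958114.55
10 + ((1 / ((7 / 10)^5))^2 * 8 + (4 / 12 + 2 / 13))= 3235532376841 / 11016534711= 293.70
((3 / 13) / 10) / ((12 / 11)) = 11 / 520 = 0.02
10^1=10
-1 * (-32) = 32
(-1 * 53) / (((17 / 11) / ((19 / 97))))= -11077 / 1649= -6.72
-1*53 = -53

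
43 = 43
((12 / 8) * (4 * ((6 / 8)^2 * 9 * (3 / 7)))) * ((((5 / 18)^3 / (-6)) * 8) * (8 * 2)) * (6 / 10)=-25 / 7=-3.57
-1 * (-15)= 15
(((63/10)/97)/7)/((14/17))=153/13580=0.01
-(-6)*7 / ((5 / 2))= 84 / 5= 16.80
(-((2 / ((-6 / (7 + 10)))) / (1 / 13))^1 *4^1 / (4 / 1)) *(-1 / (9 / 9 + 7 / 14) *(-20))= 982.22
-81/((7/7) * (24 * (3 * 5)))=-9/40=-0.22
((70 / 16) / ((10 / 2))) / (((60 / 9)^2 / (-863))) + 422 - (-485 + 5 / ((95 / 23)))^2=-269909297609 / 1155200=-233647.25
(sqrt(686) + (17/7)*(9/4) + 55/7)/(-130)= -0.30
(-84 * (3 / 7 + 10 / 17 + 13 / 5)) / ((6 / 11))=-47344 / 85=-556.99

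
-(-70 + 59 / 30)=2041 / 30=68.03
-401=-401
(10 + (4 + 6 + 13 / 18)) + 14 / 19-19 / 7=44875 / 2394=18.74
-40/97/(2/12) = -240/97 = -2.47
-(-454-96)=550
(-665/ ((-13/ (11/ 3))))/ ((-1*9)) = -7315/ 351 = -20.84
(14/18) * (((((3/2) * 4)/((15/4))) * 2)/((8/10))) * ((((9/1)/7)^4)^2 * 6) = 114791256/823543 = 139.39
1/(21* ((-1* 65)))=-1/1365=-0.00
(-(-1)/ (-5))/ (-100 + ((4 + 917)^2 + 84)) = -1/ 4241125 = -0.00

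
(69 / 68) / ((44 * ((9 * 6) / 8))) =23 / 6732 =0.00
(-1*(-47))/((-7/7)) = -47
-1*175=-175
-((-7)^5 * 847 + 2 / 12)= 14235528.83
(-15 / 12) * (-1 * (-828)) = -1035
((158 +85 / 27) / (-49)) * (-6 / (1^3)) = 19.73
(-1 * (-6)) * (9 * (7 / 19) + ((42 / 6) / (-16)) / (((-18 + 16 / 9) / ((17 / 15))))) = 2227869 / 110960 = 20.08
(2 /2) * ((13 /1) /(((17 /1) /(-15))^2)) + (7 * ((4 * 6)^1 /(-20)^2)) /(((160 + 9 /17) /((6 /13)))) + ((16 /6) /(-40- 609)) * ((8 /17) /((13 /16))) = 5050430674568 /499057619775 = 10.12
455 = 455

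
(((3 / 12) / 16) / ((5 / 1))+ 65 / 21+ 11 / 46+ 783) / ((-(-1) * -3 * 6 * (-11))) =121536323 / 30602880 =3.97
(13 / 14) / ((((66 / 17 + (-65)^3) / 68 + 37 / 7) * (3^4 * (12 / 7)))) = -0.00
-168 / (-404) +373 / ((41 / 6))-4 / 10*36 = 840648 / 20705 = 40.60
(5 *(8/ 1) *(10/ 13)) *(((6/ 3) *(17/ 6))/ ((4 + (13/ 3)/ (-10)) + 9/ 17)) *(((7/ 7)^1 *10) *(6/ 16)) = 159.63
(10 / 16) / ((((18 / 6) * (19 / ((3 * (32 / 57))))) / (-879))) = -5860 / 361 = -16.23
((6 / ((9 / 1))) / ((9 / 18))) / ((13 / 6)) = 8 / 13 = 0.62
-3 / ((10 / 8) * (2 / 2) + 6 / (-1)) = 12 / 19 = 0.63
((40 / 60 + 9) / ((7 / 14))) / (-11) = -58 / 33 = -1.76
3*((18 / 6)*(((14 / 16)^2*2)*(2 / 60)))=147 / 320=0.46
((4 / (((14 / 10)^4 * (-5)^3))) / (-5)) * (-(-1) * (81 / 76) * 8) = 648 / 45619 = 0.01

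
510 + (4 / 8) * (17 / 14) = 14297 / 28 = 510.61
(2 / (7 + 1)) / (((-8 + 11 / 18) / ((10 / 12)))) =-15 / 532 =-0.03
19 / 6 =3.17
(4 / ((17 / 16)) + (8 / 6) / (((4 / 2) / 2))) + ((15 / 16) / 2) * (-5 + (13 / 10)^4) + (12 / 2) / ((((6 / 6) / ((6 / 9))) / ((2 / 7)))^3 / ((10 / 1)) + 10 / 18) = 1269084026317 / 282495936000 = 4.49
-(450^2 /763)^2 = -41006250000 /582169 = -70437.02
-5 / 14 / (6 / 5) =-25 / 84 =-0.30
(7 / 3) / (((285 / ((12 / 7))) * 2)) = 2 / 285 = 0.01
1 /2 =0.50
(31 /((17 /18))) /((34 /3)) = 837 /289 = 2.90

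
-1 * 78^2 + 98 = -5986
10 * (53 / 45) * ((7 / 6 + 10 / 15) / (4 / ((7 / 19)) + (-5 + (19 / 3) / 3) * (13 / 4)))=8162 / 555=14.71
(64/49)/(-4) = -16/49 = -0.33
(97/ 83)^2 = 9409/ 6889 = 1.37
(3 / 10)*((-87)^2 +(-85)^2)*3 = 66573 / 5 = 13314.60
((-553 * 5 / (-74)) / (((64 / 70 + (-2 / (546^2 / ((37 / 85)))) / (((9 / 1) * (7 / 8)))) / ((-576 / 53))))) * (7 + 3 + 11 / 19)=-15970130270148600 / 3398894858881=-4698.62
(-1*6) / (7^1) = -6 / 7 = -0.86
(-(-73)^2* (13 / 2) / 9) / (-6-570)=69277 / 10368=6.68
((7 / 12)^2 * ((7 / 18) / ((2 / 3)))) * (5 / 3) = 1715 / 5184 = 0.33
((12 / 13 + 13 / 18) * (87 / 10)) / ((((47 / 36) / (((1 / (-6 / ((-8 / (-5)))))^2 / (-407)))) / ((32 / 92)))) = -25984 / 38997075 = -0.00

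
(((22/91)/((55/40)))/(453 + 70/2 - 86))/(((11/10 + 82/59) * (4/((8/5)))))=1888/26869479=0.00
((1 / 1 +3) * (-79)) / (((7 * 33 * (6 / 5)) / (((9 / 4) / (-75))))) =79 / 2310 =0.03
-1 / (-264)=1 / 264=0.00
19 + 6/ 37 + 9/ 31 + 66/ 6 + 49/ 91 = 462106/ 14911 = 30.99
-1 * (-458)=458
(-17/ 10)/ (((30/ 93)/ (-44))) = 5797/ 25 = 231.88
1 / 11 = 0.09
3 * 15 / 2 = 45 / 2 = 22.50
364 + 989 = 1353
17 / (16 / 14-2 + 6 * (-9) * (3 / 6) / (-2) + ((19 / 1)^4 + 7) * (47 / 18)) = 2142 / 42879505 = 0.00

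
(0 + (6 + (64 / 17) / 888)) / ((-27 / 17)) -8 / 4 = -17324 / 2997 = -5.78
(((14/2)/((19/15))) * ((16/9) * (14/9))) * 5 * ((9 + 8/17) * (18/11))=12622400/10659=1184.20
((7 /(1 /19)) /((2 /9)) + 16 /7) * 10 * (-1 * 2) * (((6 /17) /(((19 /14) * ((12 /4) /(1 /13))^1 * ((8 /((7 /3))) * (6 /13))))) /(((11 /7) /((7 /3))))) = -14424865 /191862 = -75.18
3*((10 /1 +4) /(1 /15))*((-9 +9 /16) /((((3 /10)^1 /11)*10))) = -155925 /8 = -19490.62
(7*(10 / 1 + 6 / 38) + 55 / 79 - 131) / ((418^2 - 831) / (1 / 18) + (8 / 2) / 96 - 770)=-2132568 / 112730048797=-0.00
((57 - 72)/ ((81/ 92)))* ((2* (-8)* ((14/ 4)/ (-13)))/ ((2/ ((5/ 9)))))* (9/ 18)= -32200/ 3159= -10.19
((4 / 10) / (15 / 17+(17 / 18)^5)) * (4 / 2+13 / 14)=1317028896 / 1836838115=0.72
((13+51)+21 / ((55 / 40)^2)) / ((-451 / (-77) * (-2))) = -31808 / 4961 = -6.41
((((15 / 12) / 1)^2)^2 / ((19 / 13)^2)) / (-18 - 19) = -105625 / 3419392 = -0.03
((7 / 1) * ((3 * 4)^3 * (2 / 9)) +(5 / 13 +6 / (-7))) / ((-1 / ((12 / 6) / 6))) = -244565 / 273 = -895.84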